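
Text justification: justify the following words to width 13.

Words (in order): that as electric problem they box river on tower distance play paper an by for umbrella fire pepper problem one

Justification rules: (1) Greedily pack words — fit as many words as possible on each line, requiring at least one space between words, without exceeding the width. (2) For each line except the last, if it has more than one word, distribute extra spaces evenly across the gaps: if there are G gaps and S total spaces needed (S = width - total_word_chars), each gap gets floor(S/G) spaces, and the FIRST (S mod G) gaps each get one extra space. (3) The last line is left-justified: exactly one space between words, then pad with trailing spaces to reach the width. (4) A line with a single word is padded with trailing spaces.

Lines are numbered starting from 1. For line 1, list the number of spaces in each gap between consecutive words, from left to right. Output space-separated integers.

Line 1: ['that', 'as'] (min_width=7, slack=6)
Line 2: ['electric'] (min_width=8, slack=5)
Line 3: ['problem', 'they'] (min_width=12, slack=1)
Line 4: ['box', 'river', 'on'] (min_width=12, slack=1)
Line 5: ['tower'] (min_width=5, slack=8)
Line 6: ['distance', 'play'] (min_width=13, slack=0)
Line 7: ['paper', 'an', 'by'] (min_width=11, slack=2)
Line 8: ['for', 'umbrella'] (min_width=12, slack=1)
Line 9: ['fire', 'pepper'] (min_width=11, slack=2)
Line 10: ['problem', 'one'] (min_width=11, slack=2)

Answer: 7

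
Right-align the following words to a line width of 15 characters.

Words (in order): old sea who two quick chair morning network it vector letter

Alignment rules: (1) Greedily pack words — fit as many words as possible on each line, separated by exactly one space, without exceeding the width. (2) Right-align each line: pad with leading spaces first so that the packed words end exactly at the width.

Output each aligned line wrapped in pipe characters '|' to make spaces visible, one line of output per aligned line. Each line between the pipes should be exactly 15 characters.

Line 1: ['old', 'sea', 'who', 'two'] (min_width=15, slack=0)
Line 2: ['quick', 'chair'] (min_width=11, slack=4)
Line 3: ['morning', 'network'] (min_width=15, slack=0)
Line 4: ['it', 'vector'] (min_width=9, slack=6)
Line 5: ['letter'] (min_width=6, slack=9)

Answer: |old sea who two|
|    quick chair|
|morning network|
|      it vector|
|         letter|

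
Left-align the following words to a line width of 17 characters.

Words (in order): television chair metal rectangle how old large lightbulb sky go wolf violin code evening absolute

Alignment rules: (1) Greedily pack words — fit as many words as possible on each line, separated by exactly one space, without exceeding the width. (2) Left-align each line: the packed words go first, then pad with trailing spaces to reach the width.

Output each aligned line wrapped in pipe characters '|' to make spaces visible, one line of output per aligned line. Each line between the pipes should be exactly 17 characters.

Line 1: ['television', 'chair'] (min_width=16, slack=1)
Line 2: ['metal', 'rectangle'] (min_width=15, slack=2)
Line 3: ['how', 'old', 'large'] (min_width=13, slack=4)
Line 4: ['lightbulb', 'sky', 'go'] (min_width=16, slack=1)
Line 5: ['wolf', 'violin', 'code'] (min_width=16, slack=1)
Line 6: ['evening', 'absolute'] (min_width=16, slack=1)

Answer: |television chair |
|metal rectangle  |
|how old large    |
|lightbulb sky go |
|wolf violin code |
|evening absolute |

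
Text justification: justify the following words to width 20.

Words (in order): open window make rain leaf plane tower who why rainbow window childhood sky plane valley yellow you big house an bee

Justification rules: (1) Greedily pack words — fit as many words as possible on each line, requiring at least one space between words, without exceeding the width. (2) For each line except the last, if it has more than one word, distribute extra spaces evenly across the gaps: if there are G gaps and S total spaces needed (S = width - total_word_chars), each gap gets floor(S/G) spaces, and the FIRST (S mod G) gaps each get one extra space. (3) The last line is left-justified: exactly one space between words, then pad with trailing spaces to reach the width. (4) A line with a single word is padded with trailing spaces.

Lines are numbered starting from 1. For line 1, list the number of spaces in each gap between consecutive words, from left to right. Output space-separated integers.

Answer: 3 3

Derivation:
Line 1: ['open', 'window', 'make'] (min_width=16, slack=4)
Line 2: ['rain', 'leaf', 'plane'] (min_width=15, slack=5)
Line 3: ['tower', 'who', 'why'] (min_width=13, slack=7)
Line 4: ['rainbow', 'window'] (min_width=14, slack=6)
Line 5: ['childhood', 'sky', 'plane'] (min_width=19, slack=1)
Line 6: ['valley', 'yellow', 'you'] (min_width=17, slack=3)
Line 7: ['big', 'house', 'an', 'bee'] (min_width=16, slack=4)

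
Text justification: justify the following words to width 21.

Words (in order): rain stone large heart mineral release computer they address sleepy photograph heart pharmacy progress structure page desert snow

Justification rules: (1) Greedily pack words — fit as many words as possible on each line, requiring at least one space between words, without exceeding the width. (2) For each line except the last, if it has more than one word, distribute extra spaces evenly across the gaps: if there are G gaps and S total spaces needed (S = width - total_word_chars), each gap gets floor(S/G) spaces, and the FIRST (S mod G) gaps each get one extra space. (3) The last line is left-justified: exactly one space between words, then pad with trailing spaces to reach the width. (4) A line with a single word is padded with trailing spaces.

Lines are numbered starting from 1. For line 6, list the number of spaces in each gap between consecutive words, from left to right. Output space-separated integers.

Answer: 4

Derivation:
Line 1: ['rain', 'stone', 'large'] (min_width=16, slack=5)
Line 2: ['heart', 'mineral', 'release'] (min_width=21, slack=0)
Line 3: ['computer', 'they', 'address'] (min_width=21, slack=0)
Line 4: ['sleepy', 'photograph'] (min_width=17, slack=4)
Line 5: ['heart', 'pharmacy'] (min_width=14, slack=7)
Line 6: ['progress', 'structure'] (min_width=18, slack=3)
Line 7: ['page', 'desert', 'snow'] (min_width=16, slack=5)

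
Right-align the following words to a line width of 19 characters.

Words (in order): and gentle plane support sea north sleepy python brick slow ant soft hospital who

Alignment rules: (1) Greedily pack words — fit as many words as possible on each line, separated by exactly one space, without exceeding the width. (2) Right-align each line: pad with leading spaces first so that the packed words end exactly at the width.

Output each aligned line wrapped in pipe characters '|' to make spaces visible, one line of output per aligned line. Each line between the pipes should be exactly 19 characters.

Answer: |   and gentle plane|
|  support sea north|
|sleepy python brick|
|      slow ant soft|
|       hospital who|

Derivation:
Line 1: ['and', 'gentle', 'plane'] (min_width=16, slack=3)
Line 2: ['support', 'sea', 'north'] (min_width=17, slack=2)
Line 3: ['sleepy', 'python', 'brick'] (min_width=19, slack=0)
Line 4: ['slow', 'ant', 'soft'] (min_width=13, slack=6)
Line 5: ['hospital', 'who'] (min_width=12, slack=7)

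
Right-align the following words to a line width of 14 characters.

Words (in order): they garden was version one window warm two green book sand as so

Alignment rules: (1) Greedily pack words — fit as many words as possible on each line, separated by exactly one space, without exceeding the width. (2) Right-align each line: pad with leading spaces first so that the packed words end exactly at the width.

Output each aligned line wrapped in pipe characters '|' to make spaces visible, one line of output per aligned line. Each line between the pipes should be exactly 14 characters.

Answer: |   they garden|
|   was version|
|    one window|
|warm two green|
|  book sand as|
|            so|

Derivation:
Line 1: ['they', 'garden'] (min_width=11, slack=3)
Line 2: ['was', 'version'] (min_width=11, slack=3)
Line 3: ['one', 'window'] (min_width=10, slack=4)
Line 4: ['warm', 'two', 'green'] (min_width=14, slack=0)
Line 5: ['book', 'sand', 'as'] (min_width=12, slack=2)
Line 6: ['so'] (min_width=2, slack=12)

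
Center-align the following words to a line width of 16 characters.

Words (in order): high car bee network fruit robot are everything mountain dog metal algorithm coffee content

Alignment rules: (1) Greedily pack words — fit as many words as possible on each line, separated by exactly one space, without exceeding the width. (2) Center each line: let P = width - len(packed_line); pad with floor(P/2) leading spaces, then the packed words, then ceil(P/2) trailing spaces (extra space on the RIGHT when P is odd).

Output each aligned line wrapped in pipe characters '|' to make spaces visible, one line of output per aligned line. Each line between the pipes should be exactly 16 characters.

Line 1: ['high', 'car', 'bee'] (min_width=12, slack=4)
Line 2: ['network', 'fruit'] (min_width=13, slack=3)
Line 3: ['robot', 'are'] (min_width=9, slack=7)
Line 4: ['everything'] (min_width=10, slack=6)
Line 5: ['mountain', 'dog'] (min_width=12, slack=4)
Line 6: ['metal', 'algorithm'] (min_width=15, slack=1)
Line 7: ['coffee', 'content'] (min_width=14, slack=2)

Answer: |  high car bee  |
| network fruit  |
|   robot are    |
|   everything   |
|  mountain dog  |
|metal algorithm |
| coffee content |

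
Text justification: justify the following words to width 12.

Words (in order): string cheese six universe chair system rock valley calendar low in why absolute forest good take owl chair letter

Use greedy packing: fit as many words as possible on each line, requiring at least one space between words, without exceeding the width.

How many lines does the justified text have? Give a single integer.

Line 1: ['string'] (min_width=6, slack=6)
Line 2: ['cheese', 'six'] (min_width=10, slack=2)
Line 3: ['universe'] (min_width=8, slack=4)
Line 4: ['chair', 'system'] (min_width=12, slack=0)
Line 5: ['rock', 'valley'] (min_width=11, slack=1)
Line 6: ['calendar', 'low'] (min_width=12, slack=0)
Line 7: ['in', 'why'] (min_width=6, slack=6)
Line 8: ['absolute'] (min_width=8, slack=4)
Line 9: ['forest', 'good'] (min_width=11, slack=1)
Line 10: ['take', 'owl'] (min_width=8, slack=4)
Line 11: ['chair', 'letter'] (min_width=12, slack=0)
Total lines: 11

Answer: 11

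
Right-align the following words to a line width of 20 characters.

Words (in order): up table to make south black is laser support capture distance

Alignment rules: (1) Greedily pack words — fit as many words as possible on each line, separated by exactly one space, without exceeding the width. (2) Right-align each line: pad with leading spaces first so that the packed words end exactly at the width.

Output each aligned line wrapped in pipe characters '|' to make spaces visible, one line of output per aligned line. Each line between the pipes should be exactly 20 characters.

Answer: |    up table to make|
|south black is laser|
|     support capture|
|            distance|

Derivation:
Line 1: ['up', 'table', 'to', 'make'] (min_width=16, slack=4)
Line 2: ['south', 'black', 'is', 'laser'] (min_width=20, slack=0)
Line 3: ['support', 'capture'] (min_width=15, slack=5)
Line 4: ['distance'] (min_width=8, slack=12)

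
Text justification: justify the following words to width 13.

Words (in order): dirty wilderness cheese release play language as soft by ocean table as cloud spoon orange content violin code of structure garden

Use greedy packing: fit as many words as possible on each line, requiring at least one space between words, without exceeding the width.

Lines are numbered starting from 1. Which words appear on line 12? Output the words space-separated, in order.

Answer: of structure

Derivation:
Line 1: ['dirty'] (min_width=5, slack=8)
Line 2: ['wilderness'] (min_width=10, slack=3)
Line 3: ['cheese'] (min_width=6, slack=7)
Line 4: ['release', 'play'] (min_width=12, slack=1)
Line 5: ['language', 'as'] (min_width=11, slack=2)
Line 6: ['soft', 'by', 'ocean'] (min_width=13, slack=0)
Line 7: ['table', 'as'] (min_width=8, slack=5)
Line 8: ['cloud', 'spoon'] (min_width=11, slack=2)
Line 9: ['orange'] (min_width=6, slack=7)
Line 10: ['content'] (min_width=7, slack=6)
Line 11: ['violin', 'code'] (min_width=11, slack=2)
Line 12: ['of', 'structure'] (min_width=12, slack=1)
Line 13: ['garden'] (min_width=6, slack=7)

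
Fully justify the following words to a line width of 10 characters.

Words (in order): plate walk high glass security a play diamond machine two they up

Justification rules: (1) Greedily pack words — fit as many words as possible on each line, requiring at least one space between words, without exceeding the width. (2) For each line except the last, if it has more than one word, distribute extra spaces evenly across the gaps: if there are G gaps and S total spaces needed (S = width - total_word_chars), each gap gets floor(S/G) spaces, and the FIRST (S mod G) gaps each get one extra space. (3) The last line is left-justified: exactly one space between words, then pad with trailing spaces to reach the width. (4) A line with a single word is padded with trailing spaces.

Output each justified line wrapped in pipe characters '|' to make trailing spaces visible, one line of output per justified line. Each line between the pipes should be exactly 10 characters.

Line 1: ['plate', 'walk'] (min_width=10, slack=0)
Line 2: ['high', 'glass'] (min_width=10, slack=0)
Line 3: ['security', 'a'] (min_width=10, slack=0)
Line 4: ['play'] (min_width=4, slack=6)
Line 5: ['diamond'] (min_width=7, slack=3)
Line 6: ['machine'] (min_width=7, slack=3)
Line 7: ['two', 'they'] (min_width=8, slack=2)
Line 8: ['up'] (min_width=2, slack=8)

Answer: |plate walk|
|high glass|
|security a|
|play      |
|diamond   |
|machine   |
|two   they|
|up        |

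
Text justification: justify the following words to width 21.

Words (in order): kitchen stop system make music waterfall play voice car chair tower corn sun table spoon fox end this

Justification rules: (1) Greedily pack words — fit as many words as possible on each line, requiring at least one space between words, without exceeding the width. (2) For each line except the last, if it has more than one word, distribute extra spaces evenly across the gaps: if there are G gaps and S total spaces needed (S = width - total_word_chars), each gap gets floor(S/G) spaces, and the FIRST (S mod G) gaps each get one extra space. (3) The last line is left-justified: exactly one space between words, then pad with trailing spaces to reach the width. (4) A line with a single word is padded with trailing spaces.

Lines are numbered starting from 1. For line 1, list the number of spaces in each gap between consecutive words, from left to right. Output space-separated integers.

Line 1: ['kitchen', 'stop', 'system'] (min_width=19, slack=2)
Line 2: ['make', 'music', 'waterfall'] (min_width=20, slack=1)
Line 3: ['play', 'voice', 'car', 'chair'] (min_width=20, slack=1)
Line 4: ['tower', 'corn', 'sun', 'table'] (min_width=20, slack=1)
Line 5: ['spoon', 'fox', 'end', 'this'] (min_width=18, slack=3)

Answer: 2 2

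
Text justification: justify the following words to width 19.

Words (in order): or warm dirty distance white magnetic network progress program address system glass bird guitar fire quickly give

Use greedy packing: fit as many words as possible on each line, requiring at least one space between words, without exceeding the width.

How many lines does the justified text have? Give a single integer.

Answer: 7

Derivation:
Line 1: ['or', 'warm', 'dirty'] (min_width=13, slack=6)
Line 2: ['distance', 'white'] (min_width=14, slack=5)
Line 3: ['magnetic', 'network'] (min_width=16, slack=3)
Line 4: ['progress', 'program'] (min_width=16, slack=3)
Line 5: ['address', 'system'] (min_width=14, slack=5)
Line 6: ['glass', 'bird', 'guitar'] (min_width=17, slack=2)
Line 7: ['fire', 'quickly', 'give'] (min_width=17, slack=2)
Total lines: 7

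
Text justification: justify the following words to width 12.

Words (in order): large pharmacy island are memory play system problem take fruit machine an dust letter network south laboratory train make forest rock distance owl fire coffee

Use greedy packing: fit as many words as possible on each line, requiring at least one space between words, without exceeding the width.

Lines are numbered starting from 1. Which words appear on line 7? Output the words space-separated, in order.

Line 1: ['large'] (min_width=5, slack=7)
Line 2: ['pharmacy'] (min_width=8, slack=4)
Line 3: ['island', 'are'] (min_width=10, slack=2)
Line 4: ['memory', 'play'] (min_width=11, slack=1)
Line 5: ['system'] (min_width=6, slack=6)
Line 6: ['problem', 'take'] (min_width=12, slack=0)
Line 7: ['fruit'] (min_width=5, slack=7)
Line 8: ['machine', 'an'] (min_width=10, slack=2)
Line 9: ['dust', 'letter'] (min_width=11, slack=1)
Line 10: ['network'] (min_width=7, slack=5)
Line 11: ['south'] (min_width=5, slack=7)
Line 12: ['laboratory'] (min_width=10, slack=2)
Line 13: ['train', 'make'] (min_width=10, slack=2)
Line 14: ['forest', 'rock'] (min_width=11, slack=1)
Line 15: ['distance', 'owl'] (min_width=12, slack=0)
Line 16: ['fire', 'coffee'] (min_width=11, slack=1)

Answer: fruit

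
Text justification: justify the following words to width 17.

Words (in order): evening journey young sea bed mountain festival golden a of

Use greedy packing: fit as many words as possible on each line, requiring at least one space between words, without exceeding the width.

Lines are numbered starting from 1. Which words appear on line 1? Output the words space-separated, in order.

Answer: evening journey

Derivation:
Line 1: ['evening', 'journey'] (min_width=15, slack=2)
Line 2: ['young', 'sea', 'bed'] (min_width=13, slack=4)
Line 3: ['mountain', 'festival'] (min_width=17, slack=0)
Line 4: ['golden', 'a', 'of'] (min_width=11, slack=6)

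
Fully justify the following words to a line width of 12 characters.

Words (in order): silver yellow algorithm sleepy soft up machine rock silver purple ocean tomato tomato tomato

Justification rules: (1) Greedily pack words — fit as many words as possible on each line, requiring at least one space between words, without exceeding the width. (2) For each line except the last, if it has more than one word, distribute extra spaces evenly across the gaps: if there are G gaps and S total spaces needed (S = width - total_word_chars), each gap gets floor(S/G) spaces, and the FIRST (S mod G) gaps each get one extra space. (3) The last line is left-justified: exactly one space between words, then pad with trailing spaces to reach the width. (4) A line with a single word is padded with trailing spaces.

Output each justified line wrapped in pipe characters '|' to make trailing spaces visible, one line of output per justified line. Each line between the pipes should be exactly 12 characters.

Answer: |silver      |
|yellow      |
|algorithm   |
|sleepy  soft|
|up   machine|
|rock  silver|
|purple ocean|
|tomato      |
|tomato      |
|tomato      |

Derivation:
Line 1: ['silver'] (min_width=6, slack=6)
Line 2: ['yellow'] (min_width=6, slack=6)
Line 3: ['algorithm'] (min_width=9, slack=3)
Line 4: ['sleepy', 'soft'] (min_width=11, slack=1)
Line 5: ['up', 'machine'] (min_width=10, slack=2)
Line 6: ['rock', 'silver'] (min_width=11, slack=1)
Line 7: ['purple', 'ocean'] (min_width=12, slack=0)
Line 8: ['tomato'] (min_width=6, slack=6)
Line 9: ['tomato'] (min_width=6, slack=6)
Line 10: ['tomato'] (min_width=6, slack=6)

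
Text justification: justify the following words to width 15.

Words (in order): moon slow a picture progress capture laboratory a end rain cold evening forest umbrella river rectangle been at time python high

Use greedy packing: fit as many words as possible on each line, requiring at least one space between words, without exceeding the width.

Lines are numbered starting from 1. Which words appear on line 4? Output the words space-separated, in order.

Answer: capture

Derivation:
Line 1: ['moon', 'slow', 'a'] (min_width=11, slack=4)
Line 2: ['picture'] (min_width=7, slack=8)
Line 3: ['progress'] (min_width=8, slack=7)
Line 4: ['capture'] (min_width=7, slack=8)
Line 5: ['laboratory', 'a'] (min_width=12, slack=3)
Line 6: ['end', 'rain', 'cold'] (min_width=13, slack=2)
Line 7: ['evening', 'forest'] (min_width=14, slack=1)
Line 8: ['umbrella', 'river'] (min_width=14, slack=1)
Line 9: ['rectangle', 'been'] (min_width=14, slack=1)
Line 10: ['at', 'time', 'python'] (min_width=14, slack=1)
Line 11: ['high'] (min_width=4, slack=11)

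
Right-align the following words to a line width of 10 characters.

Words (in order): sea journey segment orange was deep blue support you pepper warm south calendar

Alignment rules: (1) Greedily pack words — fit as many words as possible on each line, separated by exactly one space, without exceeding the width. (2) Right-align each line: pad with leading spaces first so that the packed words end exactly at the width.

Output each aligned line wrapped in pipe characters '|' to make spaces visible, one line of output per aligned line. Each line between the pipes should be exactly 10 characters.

Line 1: ['sea'] (min_width=3, slack=7)
Line 2: ['journey'] (min_width=7, slack=3)
Line 3: ['segment'] (min_width=7, slack=3)
Line 4: ['orange', 'was'] (min_width=10, slack=0)
Line 5: ['deep', 'blue'] (min_width=9, slack=1)
Line 6: ['support'] (min_width=7, slack=3)
Line 7: ['you', 'pepper'] (min_width=10, slack=0)
Line 8: ['warm', 'south'] (min_width=10, slack=0)
Line 9: ['calendar'] (min_width=8, slack=2)

Answer: |       sea|
|   journey|
|   segment|
|orange was|
| deep blue|
|   support|
|you pepper|
|warm south|
|  calendar|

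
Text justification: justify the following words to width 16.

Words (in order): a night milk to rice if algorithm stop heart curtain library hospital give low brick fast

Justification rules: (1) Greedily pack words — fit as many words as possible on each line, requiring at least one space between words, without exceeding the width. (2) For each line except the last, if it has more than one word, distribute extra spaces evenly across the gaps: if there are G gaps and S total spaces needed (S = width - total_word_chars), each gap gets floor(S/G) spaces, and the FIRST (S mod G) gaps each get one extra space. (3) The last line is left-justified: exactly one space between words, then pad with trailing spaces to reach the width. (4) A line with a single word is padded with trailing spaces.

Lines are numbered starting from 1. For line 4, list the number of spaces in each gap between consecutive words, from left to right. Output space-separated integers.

Answer: 4

Derivation:
Line 1: ['a', 'night', 'milk', 'to'] (min_width=15, slack=1)
Line 2: ['rice', 'if'] (min_width=7, slack=9)
Line 3: ['algorithm', 'stop'] (min_width=14, slack=2)
Line 4: ['heart', 'curtain'] (min_width=13, slack=3)
Line 5: ['library', 'hospital'] (min_width=16, slack=0)
Line 6: ['give', 'low', 'brick'] (min_width=14, slack=2)
Line 7: ['fast'] (min_width=4, slack=12)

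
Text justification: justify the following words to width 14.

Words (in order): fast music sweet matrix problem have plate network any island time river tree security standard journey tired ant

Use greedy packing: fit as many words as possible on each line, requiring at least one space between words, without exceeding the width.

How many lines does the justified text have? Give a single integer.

Line 1: ['fast', 'music'] (min_width=10, slack=4)
Line 2: ['sweet', 'matrix'] (min_width=12, slack=2)
Line 3: ['problem', 'have'] (min_width=12, slack=2)
Line 4: ['plate', 'network'] (min_width=13, slack=1)
Line 5: ['any', 'island'] (min_width=10, slack=4)
Line 6: ['time', 'river'] (min_width=10, slack=4)
Line 7: ['tree', 'security'] (min_width=13, slack=1)
Line 8: ['standard'] (min_width=8, slack=6)
Line 9: ['journey', 'tired'] (min_width=13, slack=1)
Line 10: ['ant'] (min_width=3, slack=11)
Total lines: 10

Answer: 10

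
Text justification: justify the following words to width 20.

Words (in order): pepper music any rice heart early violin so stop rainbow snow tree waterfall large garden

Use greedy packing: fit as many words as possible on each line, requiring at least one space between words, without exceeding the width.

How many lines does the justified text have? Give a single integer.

Line 1: ['pepper', 'music', 'any'] (min_width=16, slack=4)
Line 2: ['rice', 'heart', 'early'] (min_width=16, slack=4)
Line 3: ['violin', 'so', 'stop'] (min_width=14, slack=6)
Line 4: ['rainbow', 'snow', 'tree'] (min_width=17, slack=3)
Line 5: ['waterfall', 'large'] (min_width=15, slack=5)
Line 6: ['garden'] (min_width=6, slack=14)
Total lines: 6

Answer: 6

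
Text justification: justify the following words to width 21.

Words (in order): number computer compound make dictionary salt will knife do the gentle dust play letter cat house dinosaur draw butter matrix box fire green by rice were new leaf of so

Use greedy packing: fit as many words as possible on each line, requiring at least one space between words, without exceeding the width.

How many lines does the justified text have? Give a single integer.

Answer: 9

Derivation:
Line 1: ['number', 'computer'] (min_width=15, slack=6)
Line 2: ['compound', 'make'] (min_width=13, slack=8)
Line 3: ['dictionary', 'salt', 'will'] (min_width=20, slack=1)
Line 4: ['knife', 'do', 'the', 'gentle'] (min_width=19, slack=2)
Line 5: ['dust', 'play', 'letter', 'cat'] (min_width=20, slack=1)
Line 6: ['house', 'dinosaur', 'draw'] (min_width=19, slack=2)
Line 7: ['butter', 'matrix', 'box'] (min_width=17, slack=4)
Line 8: ['fire', 'green', 'by', 'rice'] (min_width=18, slack=3)
Line 9: ['were', 'new', 'leaf', 'of', 'so'] (min_width=19, slack=2)
Total lines: 9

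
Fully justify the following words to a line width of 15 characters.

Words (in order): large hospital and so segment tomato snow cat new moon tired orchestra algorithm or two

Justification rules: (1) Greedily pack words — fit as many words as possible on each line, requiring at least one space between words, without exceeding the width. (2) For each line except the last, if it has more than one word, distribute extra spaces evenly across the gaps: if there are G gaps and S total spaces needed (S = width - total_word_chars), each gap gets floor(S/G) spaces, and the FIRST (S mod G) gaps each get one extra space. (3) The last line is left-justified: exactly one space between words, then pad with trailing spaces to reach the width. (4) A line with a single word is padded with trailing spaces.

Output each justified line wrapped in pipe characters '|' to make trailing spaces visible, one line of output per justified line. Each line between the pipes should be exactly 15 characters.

Line 1: ['large', 'hospital'] (min_width=14, slack=1)
Line 2: ['and', 'so', 'segment'] (min_width=14, slack=1)
Line 3: ['tomato', 'snow', 'cat'] (min_width=15, slack=0)
Line 4: ['new', 'moon', 'tired'] (min_width=14, slack=1)
Line 5: ['orchestra'] (min_width=9, slack=6)
Line 6: ['algorithm', 'or'] (min_width=12, slack=3)
Line 7: ['two'] (min_width=3, slack=12)

Answer: |large  hospital|
|and  so segment|
|tomato snow cat|
|new  moon tired|
|orchestra      |
|algorithm    or|
|two            |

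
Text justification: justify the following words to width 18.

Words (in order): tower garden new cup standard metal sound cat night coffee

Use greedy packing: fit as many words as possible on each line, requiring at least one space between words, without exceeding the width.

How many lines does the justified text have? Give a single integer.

Line 1: ['tower', 'garden', 'new'] (min_width=16, slack=2)
Line 2: ['cup', 'standard', 'metal'] (min_width=18, slack=0)
Line 3: ['sound', 'cat', 'night'] (min_width=15, slack=3)
Line 4: ['coffee'] (min_width=6, slack=12)
Total lines: 4

Answer: 4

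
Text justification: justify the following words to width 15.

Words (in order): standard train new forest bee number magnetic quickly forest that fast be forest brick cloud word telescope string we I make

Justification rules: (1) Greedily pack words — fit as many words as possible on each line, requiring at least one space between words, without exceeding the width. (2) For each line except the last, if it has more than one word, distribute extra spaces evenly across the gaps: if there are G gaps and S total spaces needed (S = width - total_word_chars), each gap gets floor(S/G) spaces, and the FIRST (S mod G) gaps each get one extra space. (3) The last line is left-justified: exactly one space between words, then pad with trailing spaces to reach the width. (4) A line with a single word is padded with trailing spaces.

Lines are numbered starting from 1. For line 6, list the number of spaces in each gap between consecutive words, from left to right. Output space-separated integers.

Answer: 4

Derivation:
Line 1: ['standard', 'train'] (min_width=14, slack=1)
Line 2: ['new', 'forest', 'bee'] (min_width=14, slack=1)
Line 3: ['number', 'magnetic'] (min_width=15, slack=0)
Line 4: ['quickly', 'forest'] (min_width=14, slack=1)
Line 5: ['that', 'fast', 'be'] (min_width=12, slack=3)
Line 6: ['forest', 'brick'] (min_width=12, slack=3)
Line 7: ['cloud', 'word'] (min_width=10, slack=5)
Line 8: ['telescope'] (min_width=9, slack=6)
Line 9: ['string', 'we', 'I'] (min_width=11, slack=4)
Line 10: ['make'] (min_width=4, slack=11)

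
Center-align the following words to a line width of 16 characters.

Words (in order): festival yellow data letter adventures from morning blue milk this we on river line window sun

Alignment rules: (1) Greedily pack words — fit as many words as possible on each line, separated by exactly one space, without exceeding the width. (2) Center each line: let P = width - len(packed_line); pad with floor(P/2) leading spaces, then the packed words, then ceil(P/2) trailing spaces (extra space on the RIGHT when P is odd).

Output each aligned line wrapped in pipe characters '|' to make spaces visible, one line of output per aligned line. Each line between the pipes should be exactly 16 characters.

Line 1: ['festival', 'yellow'] (min_width=15, slack=1)
Line 2: ['data', 'letter'] (min_width=11, slack=5)
Line 3: ['adventures', 'from'] (min_width=15, slack=1)
Line 4: ['morning', 'blue'] (min_width=12, slack=4)
Line 5: ['milk', 'this', 'we', 'on'] (min_width=15, slack=1)
Line 6: ['river', 'line'] (min_width=10, slack=6)
Line 7: ['window', 'sun'] (min_width=10, slack=6)

Answer: |festival yellow |
|  data letter   |
|adventures from |
|  morning blue  |
|milk this we on |
|   river line   |
|   window sun   |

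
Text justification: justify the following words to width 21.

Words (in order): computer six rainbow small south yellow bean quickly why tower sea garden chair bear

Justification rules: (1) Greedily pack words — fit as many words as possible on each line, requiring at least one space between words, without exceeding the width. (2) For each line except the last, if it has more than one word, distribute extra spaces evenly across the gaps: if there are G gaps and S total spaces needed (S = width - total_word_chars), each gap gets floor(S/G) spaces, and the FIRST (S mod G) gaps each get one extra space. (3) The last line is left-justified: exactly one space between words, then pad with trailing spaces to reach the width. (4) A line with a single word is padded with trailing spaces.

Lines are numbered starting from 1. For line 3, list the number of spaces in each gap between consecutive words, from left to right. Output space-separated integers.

Answer: 4 3

Derivation:
Line 1: ['computer', 'six', 'rainbow'] (min_width=20, slack=1)
Line 2: ['small', 'south', 'yellow'] (min_width=18, slack=3)
Line 3: ['bean', 'quickly', 'why'] (min_width=16, slack=5)
Line 4: ['tower', 'sea', 'garden'] (min_width=16, slack=5)
Line 5: ['chair', 'bear'] (min_width=10, slack=11)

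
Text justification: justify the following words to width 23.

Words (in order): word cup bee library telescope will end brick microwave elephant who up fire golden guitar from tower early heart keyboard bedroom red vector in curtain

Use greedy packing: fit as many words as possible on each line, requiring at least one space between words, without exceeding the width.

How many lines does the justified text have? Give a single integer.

Answer: 8

Derivation:
Line 1: ['word', 'cup', 'bee', 'library'] (min_width=20, slack=3)
Line 2: ['telescope', 'will', 'end'] (min_width=18, slack=5)
Line 3: ['brick', 'microwave'] (min_width=15, slack=8)
Line 4: ['elephant', 'who', 'up', 'fire'] (min_width=20, slack=3)
Line 5: ['golden', 'guitar', 'from'] (min_width=18, slack=5)
Line 6: ['tower', 'early', 'heart'] (min_width=17, slack=6)
Line 7: ['keyboard', 'bedroom', 'red'] (min_width=20, slack=3)
Line 8: ['vector', 'in', 'curtain'] (min_width=17, slack=6)
Total lines: 8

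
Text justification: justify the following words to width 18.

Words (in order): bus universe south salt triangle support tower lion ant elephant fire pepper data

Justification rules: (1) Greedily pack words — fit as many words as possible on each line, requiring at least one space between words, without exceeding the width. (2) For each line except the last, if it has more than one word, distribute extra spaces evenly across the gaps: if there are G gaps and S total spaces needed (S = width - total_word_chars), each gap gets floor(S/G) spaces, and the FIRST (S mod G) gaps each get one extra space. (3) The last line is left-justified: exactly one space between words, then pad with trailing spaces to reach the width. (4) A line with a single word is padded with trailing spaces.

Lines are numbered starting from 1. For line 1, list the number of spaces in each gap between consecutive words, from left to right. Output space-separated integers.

Answer: 1 1

Derivation:
Line 1: ['bus', 'universe', 'south'] (min_width=18, slack=0)
Line 2: ['salt', 'triangle'] (min_width=13, slack=5)
Line 3: ['support', 'tower', 'lion'] (min_width=18, slack=0)
Line 4: ['ant', 'elephant', 'fire'] (min_width=17, slack=1)
Line 5: ['pepper', 'data'] (min_width=11, slack=7)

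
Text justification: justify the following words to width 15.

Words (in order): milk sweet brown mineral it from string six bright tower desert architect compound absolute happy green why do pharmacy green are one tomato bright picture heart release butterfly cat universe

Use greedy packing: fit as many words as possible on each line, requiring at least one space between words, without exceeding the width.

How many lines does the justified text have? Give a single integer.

Answer: 15

Derivation:
Line 1: ['milk', 'sweet'] (min_width=10, slack=5)
Line 2: ['brown', 'mineral'] (min_width=13, slack=2)
Line 3: ['it', 'from', 'string'] (min_width=14, slack=1)
Line 4: ['six', 'bright'] (min_width=10, slack=5)
Line 5: ['tower', 'desert'] (min_width=12, slack=3)
Line 6: ['architect'] (min_width=9, slack=6)
Line 7: ['compound'] (min_width=8, slack=7)
Line 8: ['absolute', 'happy'] (min_width=14, slack=1)
Line 9: ['green', 'why', 'do'] (min_width=12, slack=3)
Line 10: ['pharmacy', 'green'] (min_width=14, slack=1)
Line 11: ['are', 'one', 'tomato'] (min_width=14, slack=1)
Line 12: ['bright', 'picture'] (min_width=14, slack=1)
Line 13: ['heart', 'release'] (min_width=13, slack=2)
Line 14: ['butterfly', 'cat'] (min_width=13, slack=2)
Line 15: ['universe'] (min_width=8, slack=7)
Total lines: 15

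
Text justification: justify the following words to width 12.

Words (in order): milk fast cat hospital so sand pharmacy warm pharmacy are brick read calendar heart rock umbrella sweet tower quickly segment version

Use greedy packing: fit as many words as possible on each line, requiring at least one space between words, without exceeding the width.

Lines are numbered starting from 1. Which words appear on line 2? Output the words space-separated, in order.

Answer: cat hospital

Derivation:
Line 1: ['milk', 'fast'] (min_width=9, slack=3)
Line 2: ['cat', 'hospital'] (min_width=12, slack=0)
Line 3: ['so', 'sand'] (min_width=7, slack=5)
Line 4: ['pharmacy'] (min_width=8, slack=4)
Line 5: ['warm'] (min_width=4, slack=8)
Line 6: ['pharmacy', 'are'] (min_width=12, slack=0)
Line 7: ['brick', 'read'] (min_width=10, slack=2)
Line 8: ['calendar'] (min_width=8, slack=4)
Line 9: ['heart', 'rock'] (min_width=10, slack=2)
Line 10: ['umbrella'] (min_width=8, slack=4)
Line 11: ['sweet', 'tower'] (min_width=11, slack=1)
Line 12: ['quickly'] (min_width=7, slack=5)
Line 13: ['segment'] (min_width=7, slack=5)
Line 14: ['version'] (min_width=7, slack=5)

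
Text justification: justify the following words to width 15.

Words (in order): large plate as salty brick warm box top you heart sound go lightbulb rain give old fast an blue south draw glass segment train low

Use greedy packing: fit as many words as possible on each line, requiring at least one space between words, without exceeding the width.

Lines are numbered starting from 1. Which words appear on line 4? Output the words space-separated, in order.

Answer: you heart sound

Derivation:
Line 1: ['large', 'plate', 'as'] (min_width=14, slack=1)
Line 2: ['salty', 'brick'] (min_width=11, slack=4)
Line 3: ['warm', 'box', 'top'] (min_width=12, slack=3)
Line 4: ['you', 'heart', 'sound'] (min_width=15, slack=0)
Line 5: ['go', 'lightbulb'] (min_width=12, slack=3)
Line 6: ['rain', 'give', 'old'] (min_width=13, slack=2)
Line 7: ['fast', 'an', 'blue'] (min_width=12, slack=3)
Line 8: ['south', 'draw'] (min_width=10, slack=5)
Line 9: ['glass', 'segment'] (min_width=13, slack=2)
Line 10: ['train', 'low'] (min_width=9, slack=6)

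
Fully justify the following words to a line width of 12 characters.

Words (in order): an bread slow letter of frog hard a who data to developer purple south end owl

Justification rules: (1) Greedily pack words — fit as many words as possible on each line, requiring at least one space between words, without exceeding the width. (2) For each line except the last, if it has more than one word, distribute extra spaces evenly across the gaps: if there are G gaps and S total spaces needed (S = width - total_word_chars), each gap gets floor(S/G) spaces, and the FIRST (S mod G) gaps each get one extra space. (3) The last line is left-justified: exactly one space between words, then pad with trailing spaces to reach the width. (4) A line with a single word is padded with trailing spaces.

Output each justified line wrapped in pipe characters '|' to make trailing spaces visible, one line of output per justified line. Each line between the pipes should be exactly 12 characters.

Answer: |an     bread|
|slow  letter|
|of frog hard|
|a  who  data|
|to developer|
|purple south|
|end owl     |

Derivation:
Line 1: ['an', 'bread'] (min_width=8, slack=4)
Line 2: ['slow', 'letter'] (min_width=11, slack=1)
Line 3: ['of', 'frog', 'hard'] (min_width=12, slack=0)
Line 4: ['a', 'who', 'data'] (min_width=10, slack=2)
Line 5: ['to', 'developer'] (min_width=12, slack=0)
Line 6: ['purple', 'south'] (min_width=12, slack=0)
Line 7: ['end', 'owl'] (min_width=7, slack=5)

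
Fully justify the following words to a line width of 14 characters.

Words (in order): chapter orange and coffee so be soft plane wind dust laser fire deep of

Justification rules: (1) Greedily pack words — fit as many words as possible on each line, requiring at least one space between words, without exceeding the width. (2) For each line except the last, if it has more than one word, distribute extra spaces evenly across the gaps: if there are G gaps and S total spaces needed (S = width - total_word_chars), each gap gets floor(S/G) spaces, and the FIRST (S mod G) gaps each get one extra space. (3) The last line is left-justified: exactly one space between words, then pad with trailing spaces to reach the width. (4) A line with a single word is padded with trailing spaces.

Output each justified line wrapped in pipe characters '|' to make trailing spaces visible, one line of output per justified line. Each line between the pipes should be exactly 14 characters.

Answer: |chapter orange|
|and  coffee so|
|be  soft plane|
|wind      dust|
|laser     fire|
|deep of       |

Derivation:
Line 1: ['chapter', 'orange'] (min_width=14, slack=0)
Line 2: ['and', 'coffee', 'so'] (min_width=13, slack=1)
Line 3: ['be', 'soft', 'plane'] (min_width=13, slack=1)
Line 4: ['wind', 'dust'] (min_width=9, slack=5)
Line 5: ['laser', 'fire'] (min_width=10, slack=4)
Line 6: ['deep', 'of'] (min_width=7, slack=7)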